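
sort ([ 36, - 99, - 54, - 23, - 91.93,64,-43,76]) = [ - 99, - 91.93, - 54, - 43, - 23,36,64,76]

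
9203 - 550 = 8653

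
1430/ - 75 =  - 20 + 14/15 = - 19.07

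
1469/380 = 3 + 329/380 = 3.87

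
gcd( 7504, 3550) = 2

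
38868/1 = 38868 = 38868.00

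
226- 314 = -88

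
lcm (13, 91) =91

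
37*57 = 2109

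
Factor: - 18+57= 39 = 3^1*13^1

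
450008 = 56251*8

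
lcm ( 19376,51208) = 716912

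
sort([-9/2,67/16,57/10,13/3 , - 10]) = [ - 10,-9/2,  67/16,13/3, 57/10 ]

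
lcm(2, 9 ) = 18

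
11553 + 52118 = 63671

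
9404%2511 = 1871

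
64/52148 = 16/13037=0.00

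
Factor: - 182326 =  - 2^1*91163^1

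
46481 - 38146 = 8335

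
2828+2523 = 5351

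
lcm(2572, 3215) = 12860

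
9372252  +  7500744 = 16872996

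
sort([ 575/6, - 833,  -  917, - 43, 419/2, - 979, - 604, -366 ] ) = [- 979,- 917,-833, - 604,-366, -43, 575/6,419/2]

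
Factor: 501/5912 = 2^( -3 )  *  3^1*167^1*739^(-1 ) 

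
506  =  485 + 21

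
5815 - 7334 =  - 1519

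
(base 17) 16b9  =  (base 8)15273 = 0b1101010111011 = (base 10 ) 6843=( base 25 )ANI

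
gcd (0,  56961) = 56961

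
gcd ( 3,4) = 1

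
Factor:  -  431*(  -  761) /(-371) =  -327991/371=- 7^(  -  1 )*53^( - 1 )*431^1*761^1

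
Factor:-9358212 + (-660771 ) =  - 10018983  =  - 3^1*13^1  *31^1*8287^1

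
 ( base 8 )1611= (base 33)RE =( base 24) 1dh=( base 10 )905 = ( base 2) 1110001001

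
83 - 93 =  - 10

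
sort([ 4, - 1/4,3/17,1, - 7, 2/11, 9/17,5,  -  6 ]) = [ - 7, -6, - 1/4,3/17,2/11,9/17, 1,4,5]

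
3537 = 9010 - 5473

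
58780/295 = 199  +  15/59=199.25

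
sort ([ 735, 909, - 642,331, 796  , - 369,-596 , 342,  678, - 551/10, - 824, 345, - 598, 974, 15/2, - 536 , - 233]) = [ - 824,- 642, - 598,-596, - 536, - 369, - 233, - 551/10 , 15/2,331,342,  345,678,735, 796, 909,974 ] 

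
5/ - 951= - 1 + 946/951 = - 0.01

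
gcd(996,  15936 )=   996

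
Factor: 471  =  3^1*157^1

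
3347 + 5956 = 9303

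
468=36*13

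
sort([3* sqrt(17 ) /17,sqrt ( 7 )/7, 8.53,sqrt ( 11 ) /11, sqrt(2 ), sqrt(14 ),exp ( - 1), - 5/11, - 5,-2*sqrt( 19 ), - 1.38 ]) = [ -2*sqrt(19 ) , -5,-1.38,-5/11,sqrt( 11 ) /11, exp ( - 1 ),sqrt(7) /7,3*sqrt(17)/17 , sqrt( 2) , sqrt( 14 ), 8.53] 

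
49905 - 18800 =31105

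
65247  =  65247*1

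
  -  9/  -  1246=9/1246 = 0.01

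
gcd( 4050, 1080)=270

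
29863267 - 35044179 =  - 5180912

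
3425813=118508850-115083037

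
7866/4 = 3933/2 = 1966.50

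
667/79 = 8 + 35/79 = 8.44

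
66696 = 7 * 9528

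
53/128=53/128= 0.41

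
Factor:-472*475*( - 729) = 2^3*3^6*5^2*19^1 *59^1 = 163441800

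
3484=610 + 2874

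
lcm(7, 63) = 63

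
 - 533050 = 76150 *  ( - 7 )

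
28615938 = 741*38618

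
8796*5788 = 50911248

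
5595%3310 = 2285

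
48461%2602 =1625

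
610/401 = 1  +  209/401 = 1.52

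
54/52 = 27/26 = 1.04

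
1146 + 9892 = 11038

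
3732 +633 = 4365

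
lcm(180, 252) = 1260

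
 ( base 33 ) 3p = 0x7c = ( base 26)4K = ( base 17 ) 75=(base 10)124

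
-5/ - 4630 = 1/926  =  0.00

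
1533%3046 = 1533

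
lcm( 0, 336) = 0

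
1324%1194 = 130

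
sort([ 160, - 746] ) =[ - 746,  160 ]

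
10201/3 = 10201/3=3400.33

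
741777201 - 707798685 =33978516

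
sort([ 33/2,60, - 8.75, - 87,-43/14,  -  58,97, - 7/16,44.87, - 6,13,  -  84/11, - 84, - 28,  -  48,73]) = [ - 87,-84, - 58, - 48,  -  28,-8.75,-84/11, - 6, - 43/14 ,-7/16, 13,33/2,44.87,60,73,97 ] 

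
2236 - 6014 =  - 3778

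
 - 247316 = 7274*(- 34)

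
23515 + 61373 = 84888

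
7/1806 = 1/258 = 0.00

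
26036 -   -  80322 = 106358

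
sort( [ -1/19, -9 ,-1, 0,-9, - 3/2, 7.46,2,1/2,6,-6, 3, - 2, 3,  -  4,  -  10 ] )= [ - 10,-9, -9, - 6, - 4, - 2, - 3/2,-1, - 1/19, 0,1/2,2, 3, 3, 6,7.46]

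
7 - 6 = 1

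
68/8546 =34/4273 = 0.01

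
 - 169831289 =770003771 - 939835060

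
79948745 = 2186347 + 77762398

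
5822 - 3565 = 2257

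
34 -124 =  - 90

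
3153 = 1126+2027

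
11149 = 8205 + 2944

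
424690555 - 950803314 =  - 526112759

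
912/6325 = 912/6325  =  0.14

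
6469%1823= 1000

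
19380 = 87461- 68081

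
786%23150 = 786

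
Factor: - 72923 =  - 72923^1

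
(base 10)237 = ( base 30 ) 7R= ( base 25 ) 9C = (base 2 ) 11101101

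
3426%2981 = 445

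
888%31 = 20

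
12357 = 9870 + 2487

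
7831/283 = 7831/283 = 27.67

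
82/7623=82/7623 = 0.01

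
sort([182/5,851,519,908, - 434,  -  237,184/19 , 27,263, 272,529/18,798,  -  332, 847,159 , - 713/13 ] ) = [-434, - 332,-237,-713/13,184/19, 27,529/18,182/5,159,263,272, 519,798,847,851,908]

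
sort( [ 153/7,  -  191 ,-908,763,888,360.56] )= [ - 908, - 191,153/7,360.56, 763, 888] 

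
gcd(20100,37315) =5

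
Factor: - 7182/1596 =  - 2^( - 1)*3^2 = - 9/2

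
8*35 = 280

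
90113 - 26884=63229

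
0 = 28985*0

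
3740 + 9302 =13042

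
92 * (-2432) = - 223744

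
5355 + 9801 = 15156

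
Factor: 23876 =2^2*47^1*127^1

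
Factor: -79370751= - 3^1*233^1*271^1 * 419^1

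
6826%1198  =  836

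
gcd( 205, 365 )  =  5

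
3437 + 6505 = 9942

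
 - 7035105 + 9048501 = 2013396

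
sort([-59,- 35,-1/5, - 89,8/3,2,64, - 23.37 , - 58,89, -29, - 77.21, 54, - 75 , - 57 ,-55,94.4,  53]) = [ - 89,-77.21, - 75, - 59, - 58,-57,-55, - 35, - 29, - 23.37, - 1/5,2, 8/3,53,54,64,89,94.4]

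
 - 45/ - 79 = 45/79 = 0.57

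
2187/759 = 2 + 223/253 = 2.88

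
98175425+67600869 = 165776294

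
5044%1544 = 412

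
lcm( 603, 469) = 4221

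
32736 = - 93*( - 352)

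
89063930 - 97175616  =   - 8111686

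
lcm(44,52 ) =572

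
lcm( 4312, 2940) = 64680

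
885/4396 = 885/4396 = 0.20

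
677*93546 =63330642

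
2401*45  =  108045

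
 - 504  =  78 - 582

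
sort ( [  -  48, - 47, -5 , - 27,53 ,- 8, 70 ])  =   [ - 48,-47 , - 27, - 8, - 5 , 53,70] 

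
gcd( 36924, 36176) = 68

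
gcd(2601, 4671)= 9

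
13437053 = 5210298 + 8226755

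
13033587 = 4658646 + 8374941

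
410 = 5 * 82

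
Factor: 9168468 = 2^2*3^1*281^1*2719^1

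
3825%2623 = 1202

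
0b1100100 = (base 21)4G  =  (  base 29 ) 3D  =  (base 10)100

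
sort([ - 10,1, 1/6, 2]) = [-10, 1/6,1,2 ]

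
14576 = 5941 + 8635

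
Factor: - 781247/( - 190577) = 190577^(-1)*781247^1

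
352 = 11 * 32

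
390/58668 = 65/9778 = 0.01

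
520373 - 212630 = 307743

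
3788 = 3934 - 146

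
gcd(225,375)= 75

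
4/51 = 4/51 = 0.08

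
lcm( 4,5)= 20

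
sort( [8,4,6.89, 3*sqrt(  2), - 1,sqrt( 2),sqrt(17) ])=[ -1, sqrt( 2 ), 4, sqrt (17) , 3 * sqrt(2),6.89, 8] 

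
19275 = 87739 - 68464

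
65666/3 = 21888 + 2/3 = 21888.67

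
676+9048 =9724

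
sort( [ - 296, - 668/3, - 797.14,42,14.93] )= [ - 797.14, - 296,  -  668/3,14.93,  42] 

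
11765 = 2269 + 9496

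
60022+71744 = 131766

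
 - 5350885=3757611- 9108496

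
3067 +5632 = 8699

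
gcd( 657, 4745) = 73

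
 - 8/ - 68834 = 4/34417 = 0.00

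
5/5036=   5/5036 = 0.00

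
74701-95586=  - 20885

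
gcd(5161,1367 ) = 1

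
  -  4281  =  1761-6042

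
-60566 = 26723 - 87289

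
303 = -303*(-1 ) 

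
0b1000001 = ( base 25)2F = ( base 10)65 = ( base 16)41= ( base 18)3B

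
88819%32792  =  23235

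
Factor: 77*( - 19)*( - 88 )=2^3*7^1*11^2*19^1 = 128744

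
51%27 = 24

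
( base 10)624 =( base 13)390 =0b1001110000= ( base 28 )m8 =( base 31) K4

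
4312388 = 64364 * 67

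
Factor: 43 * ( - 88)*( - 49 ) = 185416=2^3*7^2*11^1*43^1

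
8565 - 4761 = 3804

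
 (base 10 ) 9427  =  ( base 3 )110221011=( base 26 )DOF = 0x24d3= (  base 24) G8J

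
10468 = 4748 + 5720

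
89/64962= 89/64962 = 0.00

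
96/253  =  96/253 = 0.38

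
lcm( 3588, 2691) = 10764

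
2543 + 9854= 12397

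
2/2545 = 2/2545 = 0.00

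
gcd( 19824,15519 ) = 21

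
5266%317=194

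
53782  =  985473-931691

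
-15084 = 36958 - 52042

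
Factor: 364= 2^2*7^1 * 13^1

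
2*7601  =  15202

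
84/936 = 7/78 = 0.09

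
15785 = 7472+8313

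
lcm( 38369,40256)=2455616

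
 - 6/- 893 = 6/893  =  0.01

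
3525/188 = 18  +  3/4 = 18.75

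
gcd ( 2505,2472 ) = 3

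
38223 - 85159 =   -  46936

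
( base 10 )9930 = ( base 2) 10011011001010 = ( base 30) B10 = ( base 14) 3894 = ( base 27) dgl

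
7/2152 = 7/2152 = 0.00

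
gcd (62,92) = 2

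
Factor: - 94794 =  - 2^1*3^1 * 7^1*37^1*61^1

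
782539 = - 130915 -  - 913454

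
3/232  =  3/232 = 0.01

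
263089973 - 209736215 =53353758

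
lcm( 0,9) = 0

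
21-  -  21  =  42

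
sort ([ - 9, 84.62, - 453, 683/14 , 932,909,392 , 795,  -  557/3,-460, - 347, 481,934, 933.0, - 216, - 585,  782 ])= [ - 585,-460, - 453 ,  -  347, - 216, - 557/3,-9, 683/14,84.62, 392, 481, 782,795,909,932, 933.0,934]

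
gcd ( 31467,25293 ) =3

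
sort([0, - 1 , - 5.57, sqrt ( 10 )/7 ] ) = [ - 5.57, - 1,0, sqrt(10)/7 ] 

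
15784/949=15784/949=16.63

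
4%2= 0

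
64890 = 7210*9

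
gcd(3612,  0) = 3612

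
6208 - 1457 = 4751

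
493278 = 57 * 8654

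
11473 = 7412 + 4061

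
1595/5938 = 1595/5938 = 0.27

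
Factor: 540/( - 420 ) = - 3^2*7^ ( - 1) = - 9/7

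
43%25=18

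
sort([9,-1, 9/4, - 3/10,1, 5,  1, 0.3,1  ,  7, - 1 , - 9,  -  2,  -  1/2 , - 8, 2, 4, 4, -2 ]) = [ - 9,-8,  -  2,-2,-1, - 1,-1/2, - 3/10,0.3, 1, 1 , 1,2,9/4, 4, 4  ,  5, 7, 9 ] 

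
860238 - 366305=493933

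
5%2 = 1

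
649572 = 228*2849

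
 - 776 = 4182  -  4958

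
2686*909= 2441574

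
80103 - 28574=51529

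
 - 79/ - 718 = 79/718= 0.11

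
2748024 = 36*76334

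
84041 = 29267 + 54774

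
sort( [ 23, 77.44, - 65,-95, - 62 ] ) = [ - 95, - 65, - 62, 23,  77.44] 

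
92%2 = 0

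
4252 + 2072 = 6324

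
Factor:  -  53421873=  - 3^1*17807291^1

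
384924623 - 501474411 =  - 116549788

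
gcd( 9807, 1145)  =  1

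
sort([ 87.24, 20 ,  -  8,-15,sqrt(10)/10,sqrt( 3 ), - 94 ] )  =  [ - 94, - 15,  -  8,sqrt (10)/10, sqrt(3 ), 20,  87.24]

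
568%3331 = 568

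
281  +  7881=8162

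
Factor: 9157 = 9157^1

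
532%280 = 252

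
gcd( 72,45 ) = 9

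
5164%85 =64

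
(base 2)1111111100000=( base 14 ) 2D8C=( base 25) D1A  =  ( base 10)8160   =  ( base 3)102012020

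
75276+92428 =167704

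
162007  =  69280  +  92727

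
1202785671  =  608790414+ 593995257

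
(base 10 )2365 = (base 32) 29T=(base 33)25m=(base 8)4475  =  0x93D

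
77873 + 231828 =309701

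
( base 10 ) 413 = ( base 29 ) e7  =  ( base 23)HM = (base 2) 110011101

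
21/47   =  21/47=0.45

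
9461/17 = 556  +  9/17 = 556.53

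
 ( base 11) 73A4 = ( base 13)45C5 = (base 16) 2642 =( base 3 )111102202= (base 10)9794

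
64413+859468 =923881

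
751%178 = 39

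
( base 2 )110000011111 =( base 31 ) 373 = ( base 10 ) 3103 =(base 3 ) 11020221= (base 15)DBD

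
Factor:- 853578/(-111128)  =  891/116 = 2^ ( - 2 )*3^4 *11^1*29^(  -  1 ) 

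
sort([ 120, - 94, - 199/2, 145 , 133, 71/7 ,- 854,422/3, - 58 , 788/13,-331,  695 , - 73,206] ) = [ - 854, - 331 , - 199/2, - 94, - 73, - 58 , 71/7,788/13,  120, 133,422/3, 145 , 206,695]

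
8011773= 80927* 99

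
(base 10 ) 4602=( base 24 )7ni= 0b1000111111010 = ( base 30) 53c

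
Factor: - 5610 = -2^1 *3^1  *  5^1*11^1*17^1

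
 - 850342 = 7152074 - 8002416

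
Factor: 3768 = 2^3*3^1*157^1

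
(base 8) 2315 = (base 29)1db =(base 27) 1IE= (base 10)1229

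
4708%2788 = 1920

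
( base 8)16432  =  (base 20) ICA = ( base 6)54254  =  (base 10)7450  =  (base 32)78Q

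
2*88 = 176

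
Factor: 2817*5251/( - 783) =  - 3^ ( -1)*29^( - 1 )*59^1 * 89^1*313^1 = - 1643563/87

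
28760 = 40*719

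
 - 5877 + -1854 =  - 7731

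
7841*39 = 305799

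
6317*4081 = 25779677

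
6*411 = 2466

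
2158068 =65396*33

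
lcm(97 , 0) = 0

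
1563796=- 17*( - 91988 )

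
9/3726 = 1/414 =0.00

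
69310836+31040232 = 100351068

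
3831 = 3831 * 1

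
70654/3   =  70654/3 = 23551.33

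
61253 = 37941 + 23312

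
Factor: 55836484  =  2^2* 11^1 * 29^1 * 43759^1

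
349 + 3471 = 3820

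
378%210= 168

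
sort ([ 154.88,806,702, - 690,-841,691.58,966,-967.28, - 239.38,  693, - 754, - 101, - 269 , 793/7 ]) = [-967.28,-841, - 754,-690,-269 , - 239.38,-101, 793/7,154.88, 691.58,693,702,  806, 966]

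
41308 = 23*1796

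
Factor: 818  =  2^1*409^1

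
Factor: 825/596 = 2^(  -  2)*3^1*5^2*11^1*149^( - 1 )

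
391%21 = 13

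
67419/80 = 67419/80 = 842.74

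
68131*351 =23913981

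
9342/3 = 3114 = 3114.00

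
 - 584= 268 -852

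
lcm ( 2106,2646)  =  103194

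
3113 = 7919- 4806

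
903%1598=903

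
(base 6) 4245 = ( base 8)1705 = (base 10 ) 965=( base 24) 1g5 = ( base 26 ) 1B3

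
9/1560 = 3/520=0.01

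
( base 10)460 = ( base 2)111001100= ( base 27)h1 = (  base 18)17A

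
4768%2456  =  2312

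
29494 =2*14747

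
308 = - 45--353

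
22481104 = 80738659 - 58257555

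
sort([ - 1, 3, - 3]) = [ - 3, - 1,3]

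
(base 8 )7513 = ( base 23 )795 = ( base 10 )3915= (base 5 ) 111130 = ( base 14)15D9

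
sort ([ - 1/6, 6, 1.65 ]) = [-1/6, 1.65, 6]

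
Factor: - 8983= - 13^1 *691^1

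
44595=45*991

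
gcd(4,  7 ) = 1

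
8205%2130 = 1815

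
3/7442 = 3/7442 = 0.00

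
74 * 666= 49284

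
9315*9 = 83835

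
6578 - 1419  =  5159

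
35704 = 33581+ 2123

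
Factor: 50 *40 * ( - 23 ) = -2^4*5^3*23^1=- 46000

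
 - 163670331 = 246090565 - 409760896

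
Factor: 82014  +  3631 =85645 =5^1*7^1 * 2447^1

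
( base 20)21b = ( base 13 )4bc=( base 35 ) NQ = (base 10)831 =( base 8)1477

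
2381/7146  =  2381/7146 = 0.33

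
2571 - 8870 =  - 6299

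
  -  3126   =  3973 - 7099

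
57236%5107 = 1059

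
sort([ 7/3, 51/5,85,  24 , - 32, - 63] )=[ - 63, - 32,7/3,51/5 , 24, 85]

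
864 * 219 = 189216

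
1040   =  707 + 333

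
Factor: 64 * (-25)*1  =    -  1600 = - 2^6*5^2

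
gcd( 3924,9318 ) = 6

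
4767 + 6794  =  11561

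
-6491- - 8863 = 2372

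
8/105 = 8/105 = 0.08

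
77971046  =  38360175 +39610871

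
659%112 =99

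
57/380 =3/20 = 0.15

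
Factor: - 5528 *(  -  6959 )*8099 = 311563281848 = 2^3*7^1* 13^1*89^1 * 691^1*6959^1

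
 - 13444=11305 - 24749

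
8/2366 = 4/1183 =0.00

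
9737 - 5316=4421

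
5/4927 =5/4927 = 0.00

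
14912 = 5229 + 9683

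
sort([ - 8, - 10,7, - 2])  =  [ - 10, - 8,-2, 7 ] 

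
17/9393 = 17/9393= 0.00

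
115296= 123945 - 8649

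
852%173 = 160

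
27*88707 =2395089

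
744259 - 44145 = 700114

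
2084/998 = 1042/499= 2.09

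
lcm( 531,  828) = 48852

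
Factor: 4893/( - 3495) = -5^(-1 )*7^1=- 7/5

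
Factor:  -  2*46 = - 92= - 2^2*23^1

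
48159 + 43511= 91670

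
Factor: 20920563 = 3^2*2324507^1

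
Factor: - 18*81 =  - 1458  =  -  2^1*3^6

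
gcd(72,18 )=18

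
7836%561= 543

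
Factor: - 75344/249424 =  - 277/917 = - 7^( - 1)*131^(  -  1 )*277^1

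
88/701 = 88/701 = 0.13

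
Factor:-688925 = -5^2*17^1*1621^1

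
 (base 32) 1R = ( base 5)214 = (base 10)59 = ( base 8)73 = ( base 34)1P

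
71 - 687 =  - 616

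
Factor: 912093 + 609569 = 1521662 =2^1*37^1*20563^1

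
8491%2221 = 1828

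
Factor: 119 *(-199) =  - 7^1*17^1*199^1 = - 23681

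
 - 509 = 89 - 598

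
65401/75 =872+1/75 = 872.01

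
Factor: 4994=2^1*11^1  *227^1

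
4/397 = 4/397=0.01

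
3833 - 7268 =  -3435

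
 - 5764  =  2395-8159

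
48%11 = 4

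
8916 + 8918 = 17834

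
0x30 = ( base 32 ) 1G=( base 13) 39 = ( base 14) 36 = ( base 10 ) 48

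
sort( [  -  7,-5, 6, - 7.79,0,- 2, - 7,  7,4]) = [ - 7.79, - 7, - 7, - 5 , - 2,0,4,6, 7 ]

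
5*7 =35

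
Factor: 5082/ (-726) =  - 7 =-7^1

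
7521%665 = 206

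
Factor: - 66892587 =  - 3^1* 227^1*98227^1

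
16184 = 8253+7931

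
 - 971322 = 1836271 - 2807593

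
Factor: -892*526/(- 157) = 469192/157 = 2^3 * 157^( - 1)*223^1*263^1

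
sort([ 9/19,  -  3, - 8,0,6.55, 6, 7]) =[-8, - 3,0,9/19,  6,6.55 , 7]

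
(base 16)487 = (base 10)1159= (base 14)5CB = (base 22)28F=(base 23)249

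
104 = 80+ 24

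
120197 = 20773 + 99424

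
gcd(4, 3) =1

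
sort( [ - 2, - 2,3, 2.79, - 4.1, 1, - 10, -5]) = [ - 10, - 5, - 4.1, - 2, - 2,1  ,  2.79 , 3 ] 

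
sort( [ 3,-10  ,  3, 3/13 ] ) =[ -10,3/13,3, 3]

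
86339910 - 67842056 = 18497854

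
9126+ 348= 9474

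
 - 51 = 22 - 73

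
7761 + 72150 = 79911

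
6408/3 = 2136=2136.00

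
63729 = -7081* ( - 9 ) 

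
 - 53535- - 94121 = 40586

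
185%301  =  185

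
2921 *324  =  946404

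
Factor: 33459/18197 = 3^1*19^1 * 31^(  -  1) = 57/31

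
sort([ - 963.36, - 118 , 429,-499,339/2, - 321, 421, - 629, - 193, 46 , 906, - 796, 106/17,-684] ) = [ - 963.36,-796, - 684,- 629, - 499, - 321,-193, - 118, 106/17, 46, 339/2,421, 429,906]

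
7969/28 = 284 + 17/28= 284.61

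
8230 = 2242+5988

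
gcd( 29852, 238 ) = 34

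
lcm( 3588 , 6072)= 78936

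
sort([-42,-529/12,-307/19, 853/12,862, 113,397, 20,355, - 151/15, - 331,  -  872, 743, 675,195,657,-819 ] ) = [  -  872, - 819, - 331, - 529/12, - 42, - 307/19,  -  151/15,20,853/12, 113,  195,355, 397,657, 675 , 743, 862 ]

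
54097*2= 108194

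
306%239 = 67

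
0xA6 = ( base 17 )9D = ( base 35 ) 4q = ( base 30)5G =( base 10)166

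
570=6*95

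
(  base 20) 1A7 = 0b1001011111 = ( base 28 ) LJ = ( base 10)607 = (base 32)IV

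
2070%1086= 984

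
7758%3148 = 1462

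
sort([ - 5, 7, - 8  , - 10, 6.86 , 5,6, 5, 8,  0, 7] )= [ -10, - 8,- 5, 0,5 , 5, 6, 6.86, 7, 7, 8 ] 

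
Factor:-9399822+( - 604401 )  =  -10004223  =  - 3^1*89^2*421^1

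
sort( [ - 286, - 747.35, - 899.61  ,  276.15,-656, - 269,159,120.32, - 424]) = [ - 899.61, - 747.35, - 656 , - 424,  -  286, - 269,  120.32,159,  276.15]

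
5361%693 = 510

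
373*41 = 15293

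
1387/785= 1+602/785 = 1.77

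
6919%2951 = 1017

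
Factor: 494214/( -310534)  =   - 3^1*7^1 * 41^1*541^( -1 ) =-861/541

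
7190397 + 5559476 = 12749873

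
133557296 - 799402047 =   -  665844751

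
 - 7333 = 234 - 7567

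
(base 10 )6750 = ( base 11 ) 5087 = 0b1101001011110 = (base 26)9PG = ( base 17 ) 1661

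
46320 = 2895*16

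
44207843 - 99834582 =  - 55626739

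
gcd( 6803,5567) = 1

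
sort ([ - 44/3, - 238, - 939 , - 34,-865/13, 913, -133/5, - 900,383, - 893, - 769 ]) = [  -  939, - 900, - 893, - 769,-238 , - 865/13, - 34, - 133/5,-44/3,383,913]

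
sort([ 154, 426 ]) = [ 154,  426] 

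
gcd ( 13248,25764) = 12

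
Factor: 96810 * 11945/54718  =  578197725/27359=3^1*5^2*7^1 * 109^ ( - 1)*251^(-1)*461^1*2389^1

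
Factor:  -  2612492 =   -  2^2 * 17^1*103^1 * 373^1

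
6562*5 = 32810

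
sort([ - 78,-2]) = [- 78 , -2]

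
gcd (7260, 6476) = 4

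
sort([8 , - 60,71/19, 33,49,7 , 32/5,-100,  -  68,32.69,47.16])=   [  -  100 , - 68, -60,71/19,32/5, 7, 8,  32.69,33,47.16,  49]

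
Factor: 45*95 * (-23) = -3^2 *5^2 * 19^1*23^1 =-98325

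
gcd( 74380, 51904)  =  4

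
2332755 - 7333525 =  - 5000770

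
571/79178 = 571/79178 = 0.01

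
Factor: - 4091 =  - 4091^1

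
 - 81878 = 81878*( - 1 ) 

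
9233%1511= 167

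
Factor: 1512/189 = 2^3 = 8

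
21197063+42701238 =63898301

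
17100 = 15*1140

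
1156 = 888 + 268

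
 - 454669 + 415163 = -39506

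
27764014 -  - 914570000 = 942334014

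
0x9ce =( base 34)25s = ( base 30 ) 2NK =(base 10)2510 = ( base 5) 40020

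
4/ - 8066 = -2/4033 = - 0.00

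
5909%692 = 373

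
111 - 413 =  - 302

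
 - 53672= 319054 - 372726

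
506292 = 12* 42191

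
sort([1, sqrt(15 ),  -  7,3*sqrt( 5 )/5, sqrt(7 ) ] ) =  [ - 7, 1, 3*sqrt( 5 )/5, sqrt (7 ),sqrt( 15 ) ]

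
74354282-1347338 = 73006944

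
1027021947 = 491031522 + 535990425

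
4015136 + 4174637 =8189773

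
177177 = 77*2301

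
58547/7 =8363 + 6/7 = 8363.86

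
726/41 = 17 + 29/41 =17.71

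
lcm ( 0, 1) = 0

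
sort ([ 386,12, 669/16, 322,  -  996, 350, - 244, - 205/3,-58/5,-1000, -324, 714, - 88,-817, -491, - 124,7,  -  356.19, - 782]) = [- 1000, - 996, - 817, - 782,- 491 , - 356.19, - 324, -244,  -  124, - 88, - 205/3, - 58/5,  7,12, 669/16,322,350, 386, 714] 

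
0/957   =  0 = 0.00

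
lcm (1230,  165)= 13530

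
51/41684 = 3/2452 = 0.00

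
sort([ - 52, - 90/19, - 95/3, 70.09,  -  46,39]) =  [ - 52, - 46, - 95/3, - 90/19, 39, 70.09]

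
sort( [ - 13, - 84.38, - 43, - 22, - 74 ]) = [ - 84.38, - 74, - 43, - 22,-13]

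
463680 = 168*2760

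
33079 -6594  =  26485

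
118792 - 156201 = -37409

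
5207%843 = 149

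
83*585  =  48555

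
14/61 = 14/61 =0.23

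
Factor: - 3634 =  - 2^1*23^1 *79^1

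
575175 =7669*75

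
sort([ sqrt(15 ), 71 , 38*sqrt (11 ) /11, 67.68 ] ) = [sqrt(15 ) , 38*sqrt( 11) /11,67.68, 71 ]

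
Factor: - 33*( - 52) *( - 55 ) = - 94380 = -2^2*3^1 * 5^1*11^2*13^1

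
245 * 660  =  161700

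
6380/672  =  9  +  83/168 = 9.49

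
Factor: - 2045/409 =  - 5  =  - 5^1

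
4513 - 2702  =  1811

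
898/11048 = 449/5524= 0.08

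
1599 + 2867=4466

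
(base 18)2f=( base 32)1j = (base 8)63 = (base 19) 2D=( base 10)51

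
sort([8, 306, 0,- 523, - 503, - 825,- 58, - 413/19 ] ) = [ - 825,  -  523,- 503, - 58, - 413/19, 0, 8, 306]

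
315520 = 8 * 39440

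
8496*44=373824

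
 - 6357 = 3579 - 9936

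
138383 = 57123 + 81260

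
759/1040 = 759/1040  =  0.73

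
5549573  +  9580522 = 15130095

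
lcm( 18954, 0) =0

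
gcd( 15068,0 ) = 15068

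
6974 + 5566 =12540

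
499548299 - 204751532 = 294796767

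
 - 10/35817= - 1 + 35807/35817 = - 0.00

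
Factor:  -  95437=-19^1 * 5023^1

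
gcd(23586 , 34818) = 6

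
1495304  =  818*1828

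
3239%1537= 165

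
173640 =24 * 7235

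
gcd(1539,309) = 3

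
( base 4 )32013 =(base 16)387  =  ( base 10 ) 903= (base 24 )1df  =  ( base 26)18J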